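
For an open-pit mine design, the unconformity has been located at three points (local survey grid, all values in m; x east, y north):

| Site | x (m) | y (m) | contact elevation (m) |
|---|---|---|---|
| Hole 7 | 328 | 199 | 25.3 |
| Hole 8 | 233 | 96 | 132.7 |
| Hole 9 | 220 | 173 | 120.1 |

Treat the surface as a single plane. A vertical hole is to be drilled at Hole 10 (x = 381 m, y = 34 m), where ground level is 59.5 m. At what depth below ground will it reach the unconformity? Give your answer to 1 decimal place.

27.5 m

Let the plane be z = a·x + b·y + c.
Hole 8−Hole 7: −95a − 103b = 107.4;  Hole 9−Hole 7: −108a − 26b = 94.8.
Solving gives a = −0.80564, b = −0.29965.
Then c = 25.3 − a·328 − b·199 = 349.18.
At (381, 34): z_contact = −306.95 − 10.19 + 349.18 = 32.04 m.
Depth below ground = 59.5 − 32.04 = 27.5 m.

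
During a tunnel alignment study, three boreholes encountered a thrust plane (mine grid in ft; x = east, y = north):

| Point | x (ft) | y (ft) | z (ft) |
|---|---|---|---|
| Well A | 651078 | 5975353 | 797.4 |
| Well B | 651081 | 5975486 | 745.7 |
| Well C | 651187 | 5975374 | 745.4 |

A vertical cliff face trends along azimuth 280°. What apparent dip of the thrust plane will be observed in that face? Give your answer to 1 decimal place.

Let the plane be z = a·x + b·y + c.
Well B−Well A: 3a + 133b = −51.7;  Well C−Well A: 109a + 21b = −52.
Solving gives a = −0.40393, b = −0.37961.
Unit vector along 280° is (sin 280°, cos 280°) = (-0.9848, 0.1736).
Slope in that direction = a·(-0.9848) + b·(0.1736) = 0.33187.
Apparent dip = arctan|0.33187| = 18.4° (true dip is 29.0°, so apparent ≤ true as expected).

18.4°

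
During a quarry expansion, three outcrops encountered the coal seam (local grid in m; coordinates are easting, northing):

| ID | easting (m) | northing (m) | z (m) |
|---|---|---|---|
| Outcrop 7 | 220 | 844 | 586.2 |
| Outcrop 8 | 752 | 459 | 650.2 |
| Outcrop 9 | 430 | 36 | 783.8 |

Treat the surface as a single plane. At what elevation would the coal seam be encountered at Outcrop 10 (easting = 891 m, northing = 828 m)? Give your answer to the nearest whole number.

Two edge vectors: Outcrop 7→Outcrop 8 = (532, -385, 64), Outcrop 7→Outcrop 9 = (210, -808, 197.6).
Normal n = (Outcrop 7→Outcrop 8) × (Outcrop 7→Outcrop 9) = (-24364, -91683.2, -349006).
So ∂z/∂easting = −n_x/n_z = −0.06981 and ∂z/∂northing = −n_y/n_z = −0.26270.
Intercept c from Outcrop 7: 586.2 + 15.36 + 221.72 = 823.28.
At (891, 828): z = −62.2 − 217.5 + 823.28 = 543.6 m.

544 m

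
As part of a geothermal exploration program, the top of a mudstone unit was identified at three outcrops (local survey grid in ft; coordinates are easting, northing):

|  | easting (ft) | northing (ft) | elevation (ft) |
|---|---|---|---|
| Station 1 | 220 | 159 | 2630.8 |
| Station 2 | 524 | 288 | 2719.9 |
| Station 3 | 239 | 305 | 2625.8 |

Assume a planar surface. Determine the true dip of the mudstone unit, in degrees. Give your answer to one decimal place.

18.5°

Let the plane be z = a·easting + b·northing + c.
Station 2−Station 1: 304a + 129b = 89.1;  Station 3−Station 1: 19a + 146b = −5.
Solving gives a = 0.32561, b = −0.07662.
Gradient magnitude |∇z| = √(a² + b²) = √(0.10602 + 0.00587) = 0.33450.
True dip = arctan(0.33450) = 18.5°, dipping toward WNW (azimuth ≈ 283°).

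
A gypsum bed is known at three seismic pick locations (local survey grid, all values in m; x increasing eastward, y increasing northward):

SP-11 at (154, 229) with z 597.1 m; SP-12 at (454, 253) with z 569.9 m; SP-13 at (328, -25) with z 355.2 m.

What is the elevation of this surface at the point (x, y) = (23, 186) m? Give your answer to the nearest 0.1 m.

581.5 m

Let the plane be z = a·x + b·y + c.
SP-12−SP-11: 300a + 24b = −27.2;  SP-13−SP-11: 174a − 254b = −241.9.
Solving gives a = −0.15819, b = 0.84400.
Then c = 597.1 − a·154 − b·229 = 428.19.
At (23, 186): z = −3.6 + 157.0 + 428.19 = 581.5 m.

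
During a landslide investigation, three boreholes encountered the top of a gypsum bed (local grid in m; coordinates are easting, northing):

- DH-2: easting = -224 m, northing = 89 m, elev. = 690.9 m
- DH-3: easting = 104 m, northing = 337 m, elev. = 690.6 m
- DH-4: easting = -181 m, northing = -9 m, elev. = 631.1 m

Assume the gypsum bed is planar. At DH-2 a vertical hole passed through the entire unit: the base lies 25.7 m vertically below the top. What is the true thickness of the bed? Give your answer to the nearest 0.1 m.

22.3 m

Let the plane be z = a·easting + b·northing + c.
DH-3−DH-2: 328a + 248b = −0.3;  DH-4−DH-2: 43a − 98b = −59.8.
Solving gives a = −0.34713, b = 0.45789.
|∇z| = √(a²+b²) = 0.57460, so dip δ = arctan(0.57460) = 29.88°.
True thickness = vertical thickness × cos δ = 25.7 × cos 29.88° = 22.3 m.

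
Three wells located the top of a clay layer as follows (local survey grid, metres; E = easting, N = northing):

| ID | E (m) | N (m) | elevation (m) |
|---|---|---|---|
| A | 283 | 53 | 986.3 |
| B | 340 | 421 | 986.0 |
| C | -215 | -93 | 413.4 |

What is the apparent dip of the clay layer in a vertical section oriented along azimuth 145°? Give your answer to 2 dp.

Let the plane be z = a·E + b·N + c.
B−A: 57a + 368b = −0.3;  C−A: −498a − 146b = −572.9.
Solving gives a = 1.20538, b = −0.18752.
Unit vector along 145° is (sin 145°, cos 145°) = (0.5736, -0.8192).
Slope in that direction = a·(0.5736) + b·(-0.8192) = 0.84498.
Apparent dip = arctan|0.84498| = 40.20° (true dip is 50.7°, so apparent ≤ true as expected).

40.20°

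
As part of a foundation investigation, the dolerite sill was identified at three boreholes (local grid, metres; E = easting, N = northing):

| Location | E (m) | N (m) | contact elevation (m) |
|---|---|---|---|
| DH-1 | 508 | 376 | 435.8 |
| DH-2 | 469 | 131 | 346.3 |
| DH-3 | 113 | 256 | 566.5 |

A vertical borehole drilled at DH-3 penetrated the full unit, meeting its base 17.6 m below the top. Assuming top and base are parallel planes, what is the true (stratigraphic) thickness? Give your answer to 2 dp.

Let the plane be z = a·E + b·N + c.
DH-2−DH-1: −39a − 245b = −89.5;  DH-3−DH-1: −395a − 120b = 130.7.
Solving gives a = −0.46432, b = 0.43922.
|∇z| = √(a²+b²) = 0.63914, so dip δ = arctan(0.63914) = 32.58°.
True thickness = vertical thickness × cos δ = 17.6 × cos 32.58° = 14.83 m.

14.83 m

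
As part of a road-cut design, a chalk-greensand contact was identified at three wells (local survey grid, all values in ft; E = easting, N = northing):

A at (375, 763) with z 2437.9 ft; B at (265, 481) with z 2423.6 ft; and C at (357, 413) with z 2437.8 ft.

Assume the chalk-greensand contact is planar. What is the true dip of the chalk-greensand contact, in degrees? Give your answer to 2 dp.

Two edge vectors: A→B = (-110, -282, -14.3), A→C = (-18, -350, -0.1).
Normal n = (A→B) × (A→C) = (-4976.8, 246.4, 33424).
So ∂z/∂E = −n_x/n_z = 0.14890 and ∂z/∂N = −n_y/n_z = −0.00737.
Gradient magnitude |∇z| = √(a² + b²) = √(0.02217 + 0.00005) = 0.14908.
True dip = arctan(0.14908) = 8.48°, dipping toward W (azimuth ≈ 273°).

8.48°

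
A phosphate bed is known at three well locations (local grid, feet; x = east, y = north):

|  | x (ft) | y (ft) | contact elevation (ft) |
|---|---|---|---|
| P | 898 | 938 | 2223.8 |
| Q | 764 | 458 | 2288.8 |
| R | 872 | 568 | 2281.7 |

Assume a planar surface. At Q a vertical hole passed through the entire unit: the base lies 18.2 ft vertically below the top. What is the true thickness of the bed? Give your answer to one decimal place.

Let the plane be z = a·x + b·y + c.
Q−P: −134a − 480b = 65;  R−P: −26a − 370b = 57.9.
Solving gives a = 0.10086, b = −0.16357.
|∇z| = √(a²+b²) = 0.19217, so dip δ = arctan(0.19217) = 10.88°.
True thickness = vertical thickness × cos δ = 18.2 × cos 10.88° = 17.9 ft.

17.9 ft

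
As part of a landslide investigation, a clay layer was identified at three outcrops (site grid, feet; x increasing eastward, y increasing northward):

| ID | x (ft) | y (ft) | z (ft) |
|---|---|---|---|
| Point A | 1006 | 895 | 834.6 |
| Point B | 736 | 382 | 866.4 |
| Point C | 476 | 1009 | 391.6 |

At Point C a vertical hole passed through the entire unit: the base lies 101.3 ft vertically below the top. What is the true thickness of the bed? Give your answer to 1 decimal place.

76.6 ft

Let the plane be z = a·x + b·y + c.
Point B−Point A: −270a − 513b = 31.8;  Point C−Point A: −530a + 114b = −443.
Solving gives a = 0.73887, b = −0.45087.
|∇z| = √(a²+b²) = 0.86557, so dip δ = arctan(0.86557) = 40.88°.
True thickness = vertical thickness × cos δ = 101.3 × cos 40.88° = 76.6 ft.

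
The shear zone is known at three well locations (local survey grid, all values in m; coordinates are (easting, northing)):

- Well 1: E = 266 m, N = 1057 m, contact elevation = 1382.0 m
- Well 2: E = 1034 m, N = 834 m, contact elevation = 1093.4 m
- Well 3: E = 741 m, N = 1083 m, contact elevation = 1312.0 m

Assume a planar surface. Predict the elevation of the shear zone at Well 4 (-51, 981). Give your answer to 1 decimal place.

1389.9 m

Two edge vectors: Well 1→Well 2 = (768, -223, -288.6), Well 1→Well 3 = (475, 26, -70).
Normal n = (Well 1→Well 2) × (Well 1→Well 3) = (23113.6, -83325, 125893).
So ∂z/∂E = −n_x/n_z = −0.183597 and ∂z/∂N = −n_y/n_z = 0.661872.
Intercept c from Well 1: 1382 + 48.84 − 699.60 = 731.24.
At (-51, 981): z = 9.4 + 649.3 + 731.24 = 1389.9 m.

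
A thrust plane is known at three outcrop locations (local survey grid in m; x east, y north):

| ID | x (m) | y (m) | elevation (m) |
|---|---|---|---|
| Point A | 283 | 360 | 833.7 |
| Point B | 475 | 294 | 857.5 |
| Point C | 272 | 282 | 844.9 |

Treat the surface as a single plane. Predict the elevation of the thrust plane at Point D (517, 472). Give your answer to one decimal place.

Let the plane be z = a·x + b·y + c.
Point B−Point A: 192a − 66b = 23.8;  Point C−Point A: −11a − 78b = 11.2.
Solving gives a = 0.07115, b = −0.15362.
Then c = 833.7 − a·283 − b·360 = 868.87.
At (517, 472): z = 36.8 − 72.5 + 868.87 = 833.1 m.

833.1 m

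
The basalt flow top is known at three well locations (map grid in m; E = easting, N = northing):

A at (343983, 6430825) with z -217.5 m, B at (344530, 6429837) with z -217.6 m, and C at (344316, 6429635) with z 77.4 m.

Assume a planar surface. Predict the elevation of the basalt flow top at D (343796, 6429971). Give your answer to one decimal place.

Let the plane be z = a·E + b·N + c.
B−A: 547a − 988b = −0.1;  C−A: 333a − 1190b = 294.9.
Solving gives a = −0.905426092, b = −0.501182259.
Then c = -217.5 − a·343983 − b·6430825 = 3534249.09.
At (343796, 6429971): z = −311281.9 − 3222587.4 + 3534249.09 = 379.8 m.

379.8 m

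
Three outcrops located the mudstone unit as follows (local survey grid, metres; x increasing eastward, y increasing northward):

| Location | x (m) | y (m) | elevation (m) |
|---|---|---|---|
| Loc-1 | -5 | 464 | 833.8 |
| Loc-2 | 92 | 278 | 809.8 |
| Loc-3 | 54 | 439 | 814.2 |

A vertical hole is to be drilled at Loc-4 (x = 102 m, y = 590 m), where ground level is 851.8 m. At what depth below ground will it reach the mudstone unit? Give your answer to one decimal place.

63.3 m

Two edge vectors: Loc-1→Loc-2 = (97, -186, -24), Loc-1→Loc-3 = (59, -25, -19.6).
Normal n = (Loc-1→Loc-2) × (Loc-1→Loc-3) = (3045.6, 485.2, 8549).
So ∂z/∂x = −n_x/n_z = −0.35625 and ∂z/∂y = −n_y/n_z = −0.05676.
Intercept c from Loc-1: 833.8 − 1.78 + 26.33 = 858.35.
At (102, 590): z_contact = −36.34 − 33.49 + 858.35 = 788.53 m.
Depth below ground = 851.8 − 788.53 = 63.3 m.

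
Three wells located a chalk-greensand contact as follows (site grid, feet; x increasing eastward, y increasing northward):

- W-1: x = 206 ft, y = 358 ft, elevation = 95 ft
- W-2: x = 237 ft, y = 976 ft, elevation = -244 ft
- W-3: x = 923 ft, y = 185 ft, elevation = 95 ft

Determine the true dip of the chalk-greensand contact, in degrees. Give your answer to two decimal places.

Two edge vectors: W-1→W-2 = (31, 618, -339), W-1→W-3 = (717, -173, 0).
Normal n = (W-1→W-2) × (W-1→W-3) = (-58647, -243063, -448469).
So ∂z/∂x = −n_x/n_z = −0.13077 and ∂z/∂y = −n_y/n_z = −0.54198.
Gradient magnitude |∇z| = √(a² + b²) = √(0.01710 + 0.29375) = 0.55754.
True dip = arctan(0.55754) = 29.14°, dipping toward NNE (azimuth ≈ 014°).

29.14°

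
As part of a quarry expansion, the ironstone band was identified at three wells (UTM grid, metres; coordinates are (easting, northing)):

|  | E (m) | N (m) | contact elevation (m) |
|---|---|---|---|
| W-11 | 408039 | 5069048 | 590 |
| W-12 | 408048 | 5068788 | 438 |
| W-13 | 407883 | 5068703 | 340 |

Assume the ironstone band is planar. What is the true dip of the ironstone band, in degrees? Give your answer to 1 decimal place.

33.4°

Two edge vectors: W-11→W-12 = (9, -260, -152), W-11→W-13 = (-156, -345, -250).
Normal n = (W-11→W-12) × (W-11→W-13) = (12560, 25962, -43665).
So ∂z/∂E = −n_x/n_z = 0.28764 and ∂z/∂N = −n_y/n_z = 0.59457.
Gradient magnitude |∇z| = √(a² + b²) = √(0.08274 + 0.35352) = 0.66050.
True dip = arctan(0.66050) = 33.4°, dipping toward SSW (azimuth ≈ 206°).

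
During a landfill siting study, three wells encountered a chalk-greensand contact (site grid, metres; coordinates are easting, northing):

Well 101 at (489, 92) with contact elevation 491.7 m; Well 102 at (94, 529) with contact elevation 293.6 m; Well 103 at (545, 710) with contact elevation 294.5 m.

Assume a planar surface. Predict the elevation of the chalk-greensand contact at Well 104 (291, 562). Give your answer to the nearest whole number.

Two edge vectors: Well 101→Well 102 = (-395, 437, -198.1), Well 101→Well 103 = (56, 618, -197.2).
Normal n = (Well 101→Well 102) × (Well 101→Well 103) = (36249.4, -88987.6, -268582).
So ∂z/∂easting = −n_x/n_z = 0.13497 and ∂z/∂northing = −n_y/n_z = −0.33132.
Intercept c from Well 101: 491.7 − 66.00 + 30.48 = 456.18.
At (291, 562): z = 39.3 − 186.2 + 456.18 = 309.3 m.

309 m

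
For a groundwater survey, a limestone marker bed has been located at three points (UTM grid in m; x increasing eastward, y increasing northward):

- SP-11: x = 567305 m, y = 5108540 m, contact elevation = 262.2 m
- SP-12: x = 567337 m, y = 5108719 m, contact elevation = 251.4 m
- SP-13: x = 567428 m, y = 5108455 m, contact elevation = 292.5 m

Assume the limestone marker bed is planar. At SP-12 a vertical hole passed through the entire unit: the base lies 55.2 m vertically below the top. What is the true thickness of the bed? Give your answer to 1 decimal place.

54.1 m

Two edge vectors: SP-11→SP-12 = (32, 179, -10.8), SP-11→SP-13 = (123, -85, 30.3).
Normal n = (SP-11→SP-12) × (SP-11→SP-13) = (4505.7, -2298, -24737).
So ∂z/∂x = −n_x/n_z = 0.18214 and ∂z/∂y = −n_y/n_z = −0.09290.
|∇z| = √(a²+b²) = 0.20447, so dip δ = arctan(0.20447) = 11.56°.
True thickness = vertical thickness × cos δ = 55.2 × cos 11.56° = 54.1 m.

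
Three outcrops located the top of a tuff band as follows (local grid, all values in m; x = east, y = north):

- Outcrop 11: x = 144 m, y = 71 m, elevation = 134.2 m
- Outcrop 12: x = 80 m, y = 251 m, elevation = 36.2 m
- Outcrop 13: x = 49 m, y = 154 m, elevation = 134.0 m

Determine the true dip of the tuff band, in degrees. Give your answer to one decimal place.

Two edge vectors: Outcrop 11→Outcrop 12 = (-64, 180, -98), Outcrop 11→Outcrop 13 = (-95, 83, -0.2).
Normal n = (Outcrop 11→Outcrop 12) × (Outcrop 11→Outcrop 13) = (8098, 9297.2, 11788).
So ∂z/∂x = −n_x/n_z = −0.68697 and ∂z/∂y = −n_y/n_z = −0.78870.
Gradient magnitude |∇z| = √(a² + b²) = √(0.47193 + 0.62205) = 1.04593.
True dip = arctan(1.04593) = 46.3°, dipping toward NE (azimuth ≈ 041°).

46.3°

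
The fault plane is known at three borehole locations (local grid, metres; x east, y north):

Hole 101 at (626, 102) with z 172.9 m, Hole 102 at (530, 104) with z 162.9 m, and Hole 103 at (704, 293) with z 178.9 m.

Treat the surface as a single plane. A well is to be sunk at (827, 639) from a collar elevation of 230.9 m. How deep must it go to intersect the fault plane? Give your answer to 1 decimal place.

43.0 m

Two edge vectors: Hole 101→Hole 102 = (-96, 2, -10), Hole 101→Hole 103 = (78, 191, 6).
Normal n = (Hole 101→Hole 102) × (Hole 101→Hole 103) = (1922, -204, -18492).
So ∂z/∂x = −n_x/n_z = 0.10394 and ∂z/∂y = −n_y/n_z = −0.01103.
Intercept c from Hole 101: 172.9 − 65.06 + 1.13 = 108.96.
At (827, 639): z_contact = 85.96 − 7.05 + 108.96 = 187.87 m.
Depth below ground = 230.9 − 187.87 = 43.0 m.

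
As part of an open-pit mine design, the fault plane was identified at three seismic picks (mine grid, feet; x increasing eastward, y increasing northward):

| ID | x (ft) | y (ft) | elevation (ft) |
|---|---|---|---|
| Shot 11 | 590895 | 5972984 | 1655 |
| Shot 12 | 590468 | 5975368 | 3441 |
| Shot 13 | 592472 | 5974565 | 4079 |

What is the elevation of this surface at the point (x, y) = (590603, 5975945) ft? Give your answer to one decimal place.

Let the plane be z = a·x + b·y + c.
Shot 12−Shot 11: −427a + 2384b = 1786;  Shot 13−Shot 11: 1577a + 1581b = 2424.
Solving gives a = 0.666376528, b = 0.868516266.
Then c = 1655 − a·590895 − b·5972984 = −5579737.32.
At (590603, 5975945): z = 393564.0 + 5190205.4 − 5579737.32 = 4032.1 ft.

4032.1 ft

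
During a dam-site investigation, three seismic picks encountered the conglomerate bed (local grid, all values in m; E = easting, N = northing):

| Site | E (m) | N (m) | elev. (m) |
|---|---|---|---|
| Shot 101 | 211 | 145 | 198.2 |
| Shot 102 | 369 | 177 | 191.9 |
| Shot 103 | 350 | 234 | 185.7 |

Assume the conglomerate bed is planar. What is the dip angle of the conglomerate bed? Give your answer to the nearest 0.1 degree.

Two edge vectors: Shot 101→Shot 102 = (158, 32, -6.3), Shot 101→Shot 103 = (139, 89, -12.5).
Normal n = (Shot 101→Shot 102) × (Shot 101→Shot 103) = (160.7, 1099.3, 9614).
So ∂z/∂E = −n_x/n_z = −0.01672 and ∂z/∂N = −n_y/n_z = −0.11434.
Gradient magnitude |∇z| = √(a² + b²) = √(0.00028 + 0.01307) = 0.11556.
True dip = arctan(0.11556) = 6.6°, dipping toward N (azimuth ≈ 008°).

6.6°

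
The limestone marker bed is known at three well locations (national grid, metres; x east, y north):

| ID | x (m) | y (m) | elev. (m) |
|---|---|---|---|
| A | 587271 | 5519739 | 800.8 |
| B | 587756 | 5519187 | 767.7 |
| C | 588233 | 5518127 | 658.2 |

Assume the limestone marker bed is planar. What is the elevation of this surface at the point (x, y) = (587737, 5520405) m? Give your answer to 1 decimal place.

947.0 m

Let the plane be z = a·x + b·y + c.
B−A: 485a − 552b = −33.1;  C−A: 962a − 1612b = −142.6.
Solving gives a = 0.101110066, b = 0.148801416.
Then c = 800.8 − a·587271 − b·5519739 = −879923.19.
At (587737, 5520405): z = 59426.1 + 821444.1 − 879923.19 = 947.0 m.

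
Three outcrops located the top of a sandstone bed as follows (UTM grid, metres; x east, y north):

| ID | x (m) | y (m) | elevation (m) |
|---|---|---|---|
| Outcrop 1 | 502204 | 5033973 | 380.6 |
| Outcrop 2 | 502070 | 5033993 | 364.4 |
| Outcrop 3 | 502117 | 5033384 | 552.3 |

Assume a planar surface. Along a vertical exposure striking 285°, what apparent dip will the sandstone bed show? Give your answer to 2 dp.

8.61°

Let the plane be z = a·x + b·y + c.
Outcrop 2−Outcrop 1: −134a + 20b = −16.2;  Outcrop 3−Outcrop 1: −87a − 589b = 171.7.
Solving gives a = 0.07572, b = −0.30270.
Unit vector along 285° is (sin 285°, cos 285°) = (-0.9659, 0.2588).
Slope in that direction = a·(-0.9659) + b·(0.2588) = −0.15148.
Apparent dip = arctan|0.15148| = 8.61° (true dip is 17.3°, so apparent ≤ true as expected).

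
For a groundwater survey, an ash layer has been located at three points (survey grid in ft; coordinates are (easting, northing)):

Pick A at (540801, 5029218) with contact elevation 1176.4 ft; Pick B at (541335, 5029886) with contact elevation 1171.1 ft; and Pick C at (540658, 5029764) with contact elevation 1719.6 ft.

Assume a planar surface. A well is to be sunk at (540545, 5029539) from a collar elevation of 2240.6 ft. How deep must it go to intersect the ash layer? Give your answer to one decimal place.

582.4 ft

Let the plane be z = a·E + b·N + c.
Pick B−Pick A: 534a + 668b = −5.3;  Pick C−Pick A: −143a + 546b = 543.2.
Solving gives a = −0.944879201, b = 0.747403433.
Then c = 1176.4 − a·540801 − b·5029218 = −3246686.78.
At (540545, 5029539): z_contact = −510749.73 + 3759094.71 − 3246686.78 = 1658.21 ft.
Depth below ground = 2240.6 − 1658.21 = 582.4 ft.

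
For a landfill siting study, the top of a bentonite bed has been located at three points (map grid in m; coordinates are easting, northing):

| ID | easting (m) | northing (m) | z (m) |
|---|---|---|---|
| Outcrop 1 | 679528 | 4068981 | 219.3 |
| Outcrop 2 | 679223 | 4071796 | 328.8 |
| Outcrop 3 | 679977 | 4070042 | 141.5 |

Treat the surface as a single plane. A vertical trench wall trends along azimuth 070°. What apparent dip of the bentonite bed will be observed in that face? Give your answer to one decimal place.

10.9°

Two edge vectors: Outcrop 1→Outcrop 2 = (-305, 2815, 109.5), Outcrop 1→Outcrop 3 = (449, 1061, -77.8).
Normal n = (Outcrop 1→Outcrop 2) × (Outcrop 1→Outcrop 3) = (-335186.5, 25436.5, -1587540).
So ∂z/∂easting = −n_x/n_z = −0.21114 and ∂z/∂northing = −n_y/n_z = 0.01602.
Unit vector along 070° is (sin 70°, cos 70°) = (0.9397, 0.3420).
Slope in that direction = a·(0.9397) + b·(0.3420) = −0.19292.
Apparent dip = arctan|0.19292| = 10.9° (true dip is 12.0°, so apparent ≤ true as expected).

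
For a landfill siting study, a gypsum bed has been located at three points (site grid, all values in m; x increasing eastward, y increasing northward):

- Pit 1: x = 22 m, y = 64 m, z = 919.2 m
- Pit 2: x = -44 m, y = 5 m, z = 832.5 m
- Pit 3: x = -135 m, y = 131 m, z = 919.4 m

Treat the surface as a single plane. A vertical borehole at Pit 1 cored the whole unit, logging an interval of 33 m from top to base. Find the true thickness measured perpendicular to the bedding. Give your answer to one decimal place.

Let the plane be z = a·x + b·y + c.
Pit 2−Pit 1: −66a − 59b = −86.7;  Pit 3−Pit 1: −157a + 67b = 0.2.
Solving gives a = 0.42361, b = 0.99562.
|∇z| = √(a²+b²) = 1.08199, so dip δ = arctan(1.08199) = 47.26°.
True thickness = vertical thickness × cos δ = 33 × cos 47.26° = 22.4 m.

22.4 m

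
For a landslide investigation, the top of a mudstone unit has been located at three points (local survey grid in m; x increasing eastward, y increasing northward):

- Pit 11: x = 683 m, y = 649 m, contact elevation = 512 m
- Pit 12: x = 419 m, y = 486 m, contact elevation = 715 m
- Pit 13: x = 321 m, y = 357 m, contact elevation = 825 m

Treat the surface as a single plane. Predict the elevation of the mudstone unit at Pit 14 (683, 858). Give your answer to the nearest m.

Let the plane be z = a·x + b·y + c.
Pit 12−Pit 11: −264a − 163b = 203;  Pit 13−Pit 11: −362a − 292b = 313.
Solving gives a = −0.45664, b = −0.50581.
Then c = 512 − a·683 − b·649 = 1152.16.
At (683, 858): z = −311.9 − 434.0 + 1152.16 = 406.3 m.

406 m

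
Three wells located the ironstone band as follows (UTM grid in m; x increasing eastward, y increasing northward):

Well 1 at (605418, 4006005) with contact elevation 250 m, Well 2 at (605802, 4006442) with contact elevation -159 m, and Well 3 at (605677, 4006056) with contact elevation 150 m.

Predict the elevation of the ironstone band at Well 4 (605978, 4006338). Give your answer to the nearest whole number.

Two edge vectors: Well 1→Well 2 = (384, 437, -409), Well 1→Well 3 = (259, 51, -100).
Normal n = (Well 1→Well 2) × (Well 1→Well 3) = (-22841, -67531, -93599).
So ∂z/∂x = −n_x/n_z = −0.24403038 and ∂z/∂y = −n_y/n_z = −0.72149275.
Intercept c from Well 1: 250 + 147740.39 + 2890303.57 = 3038293.96.
At (605978, 4006338): z = −147877.0 − 2890543.8 + 3038293.96 = -126.9 m.

-127 m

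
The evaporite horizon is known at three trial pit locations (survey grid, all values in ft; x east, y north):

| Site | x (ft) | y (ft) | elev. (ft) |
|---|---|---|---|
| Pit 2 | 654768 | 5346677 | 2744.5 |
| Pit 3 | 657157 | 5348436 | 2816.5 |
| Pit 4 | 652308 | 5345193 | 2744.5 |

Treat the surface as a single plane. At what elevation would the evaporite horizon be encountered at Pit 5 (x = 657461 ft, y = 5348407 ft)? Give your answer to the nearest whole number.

2768 ft

Let the plane be z = a·x + b·y + c.
Pit 3−Pit 2: 2389a + 1759b = 72;  Pit 4−Pit 2: −2460a − 1484b = 0.
Solving gives a = −0.13665804, b = 0.22653556.
Then c = 2744.5 − a·654768 − b·5346677 = −1118988.66.
At (657461, 5348407): z = −89847.3 + 1211604.4 − 1118988.66 = 2768.4 ft.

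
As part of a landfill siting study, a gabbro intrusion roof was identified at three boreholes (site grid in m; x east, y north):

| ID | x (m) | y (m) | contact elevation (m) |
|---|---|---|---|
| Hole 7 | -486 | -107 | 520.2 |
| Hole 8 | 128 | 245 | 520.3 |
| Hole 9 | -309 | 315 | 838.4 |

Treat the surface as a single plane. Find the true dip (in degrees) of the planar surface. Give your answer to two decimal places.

Let the plane be z = a·x + b·y + c.
Hole 8−Hole 7: 614a + 352b = 0.1;  Hole 9−Hole 7: 177a + 422b = 318.2.
Solving gives a = −0.56891, b = 0.99265.
Gradient magnitude |∇z| = √(a² + b²) = √(0.32366 + 0.98535) = 1.14412.
True dip = arctan(1.14412) = 48.85°, dipping toward SSE (azimuth ≈ 150°).

48.85°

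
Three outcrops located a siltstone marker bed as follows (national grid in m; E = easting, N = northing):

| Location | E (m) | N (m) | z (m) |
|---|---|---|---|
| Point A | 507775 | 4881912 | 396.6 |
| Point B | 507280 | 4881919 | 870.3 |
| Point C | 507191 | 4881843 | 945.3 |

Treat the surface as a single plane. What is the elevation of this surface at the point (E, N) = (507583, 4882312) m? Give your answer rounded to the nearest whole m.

Let the plane be z = a·E + b·N + c.
Point B−Point A: −495a + 7b = 473.7;  Point C−Point A: −584a − 69b = 548.7.
Solving gives a = −0.95510812, b = 0.13163978.
Then c = 396.6 − a·507775 − b·4881912 = −157277.18.
At (507583, 4882312): z = −484796.6 + 642706.5 − 157277.18 = 632.6 m.

633 m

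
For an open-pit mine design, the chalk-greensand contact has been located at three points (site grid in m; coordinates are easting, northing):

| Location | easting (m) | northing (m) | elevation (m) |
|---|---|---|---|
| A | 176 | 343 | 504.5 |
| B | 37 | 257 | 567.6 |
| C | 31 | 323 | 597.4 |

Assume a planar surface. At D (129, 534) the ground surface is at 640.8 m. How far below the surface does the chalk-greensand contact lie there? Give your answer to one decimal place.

29.5 m

Let the plane be z = a·easting + b·northing + c.
B−A: −139a − 86b = 63.1;  C−A: −145a − 20b = 92.9.
Solving gives a = −0.69426, b = 0.38840.
Then c = 504.5 − a·176 − b·343 = 493.47.
At (129, 534): z_contact = −89.56 + 207.41 + 493.47 = 611.31 m.
Depth below ground = 640.8 − 611.31 = 29.5 m.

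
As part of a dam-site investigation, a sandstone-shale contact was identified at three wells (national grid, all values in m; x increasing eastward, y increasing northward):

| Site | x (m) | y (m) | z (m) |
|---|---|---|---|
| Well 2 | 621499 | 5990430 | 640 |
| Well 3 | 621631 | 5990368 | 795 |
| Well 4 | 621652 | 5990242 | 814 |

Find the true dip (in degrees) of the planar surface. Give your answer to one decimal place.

50.2°

Let the plane be z = a·x + b·y + c.
Well 3−Well 2: 132a − 62b = 155;  Well 4−Well 2: 153a − 188b = 174.
Solving gives a = 1.19713, b = 0.04873.
Gradient magnitude |∇z| = √(a² + b²) = √(1.43312 + 0.00237) = 1.19812.
True dip = arctan(1.19812) = 50.2°, dipping toward W (azimuth ≈ 268°).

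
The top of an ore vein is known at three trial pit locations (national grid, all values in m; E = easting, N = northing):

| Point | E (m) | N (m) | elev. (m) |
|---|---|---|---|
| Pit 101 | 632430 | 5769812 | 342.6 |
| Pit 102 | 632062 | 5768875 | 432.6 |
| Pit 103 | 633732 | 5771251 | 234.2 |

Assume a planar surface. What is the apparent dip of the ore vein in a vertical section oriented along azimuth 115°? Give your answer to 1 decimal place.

Let the plane be z = a·E + b·N + c.
Pit 102−Pit 101: −368a − 937b = 90;  Pit 103−Pit 101: 1302a + 1439b = −108.4.
Solving gives a = 0.04047, b = −0.11194.
Unit vector along 115° is (sin 115°, cos 115°) = (0.9063, -0.4226).
Slope in that direction = a·(0.9063) + b·(-0.4226) = 0.08399.
Apparent dip = arctan|0.08399| = 4.8° (true dip is 6.8°, so apparent ≤ true as expected).

4.8°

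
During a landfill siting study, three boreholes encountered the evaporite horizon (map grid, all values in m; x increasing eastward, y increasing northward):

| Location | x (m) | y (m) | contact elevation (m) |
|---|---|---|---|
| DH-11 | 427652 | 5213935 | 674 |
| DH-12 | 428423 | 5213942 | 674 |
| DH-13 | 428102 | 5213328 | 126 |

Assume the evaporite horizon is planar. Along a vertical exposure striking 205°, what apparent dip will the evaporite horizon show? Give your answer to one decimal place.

Two edge vectors: DH-11→DH-12 = (771, 7, 0), DH-11→DH-13 = (450, -607, -548).
Normal n = (DH-11→DH-12) × (DH-11→DH-13) = (-3836, 422508, -471147).
So ∂z/∂x = −n_x/n_z = −0.00814 and ∂z/∂y = −n_y/n_z = 0.89676.
Unit vector along 205° is (sin 205°, cos 205°) = (-0.4226, -0.9063).
Slope in that direction = a·(-0.4226) + b·(-0.9063) = −0.80930.
Apparent dip = arctan|0.80930| = 39.0° (true dip is 41.9°, so apparent ≤ true as expected).

39.0°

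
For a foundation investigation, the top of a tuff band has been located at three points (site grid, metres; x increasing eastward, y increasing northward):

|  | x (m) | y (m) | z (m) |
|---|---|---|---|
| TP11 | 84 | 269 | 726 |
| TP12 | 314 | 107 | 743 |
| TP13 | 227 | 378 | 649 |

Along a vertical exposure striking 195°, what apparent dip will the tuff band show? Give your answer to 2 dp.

24.72°

Two edge vectors: TP11→TP12 = (230, -162, 17), TP11→TP13 = (143, 109, -77).
Normal n = (TP11→TP12) × (TP11→TP13) = (10621, 20141, 48236).
So ∂z/∂x = −n_x/n_z = −0.22019 and ∂z/∂y = −n_y/n_z = −0.41755.
Unit vector along 195° is (sin 195°, cos 195°) = (-0.2588, -0.9659).
Slope in that direction = a·(-0.2588) + b·(-0.9659) = 0.46031.
Apparent dip = arctan|0.46031| = 24.72° (true dip is 25.3°, so apparent ≤ true as expected).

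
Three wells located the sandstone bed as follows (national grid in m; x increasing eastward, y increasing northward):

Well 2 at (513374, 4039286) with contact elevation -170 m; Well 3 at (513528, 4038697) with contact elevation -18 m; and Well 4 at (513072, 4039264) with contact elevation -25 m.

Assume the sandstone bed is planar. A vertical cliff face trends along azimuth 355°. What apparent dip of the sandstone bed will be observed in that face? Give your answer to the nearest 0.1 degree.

18.5°

Two edge vectors: Well 2→Well 3 = (154, -589, 152), Well 2→Well 4 = (-302, -22, 145).
Normal n = (Well 2→Well 3) × (Well 2→Well 4) = (-82061, -68234, -181266).
So ∂z/∂x = −n_x/n_z = −0.45271 and ∂z/∂y = −n_y/n_z = −0.37643.
Unit vector along 355° is (sin 355°, cos 355°) = (-0.0872, 0.9962).
Slope in that direction = a·(-0.0872) + b·(0.9962) = −0.33554.
Apparent dip = arctan|0.33554| = 18.5° (true dip is 30.5°, so apparent ≤ true as expected).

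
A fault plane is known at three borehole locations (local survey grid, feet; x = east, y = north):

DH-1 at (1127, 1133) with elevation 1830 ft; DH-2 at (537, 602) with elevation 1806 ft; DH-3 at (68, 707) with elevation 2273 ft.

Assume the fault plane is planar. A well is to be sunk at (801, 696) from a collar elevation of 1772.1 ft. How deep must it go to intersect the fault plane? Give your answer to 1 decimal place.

Let the plane be z = a·x + b·y + c.
DH-2−DH-1: −590a − 531b = −24;  DH-3−DH-1: −1059a − 426b = 443.
Solving gives a = −0.789279, b = 0.922174.
Then c = 1830 − a·1127 − b·1133 = 1674.69.
At (801, 696): z_contact = −632.21 + 641.83 + 1674.69 = 1684.31 ft.
Depth below ground = 1772.1 − 1684.31 = 87.8 ft.

87.8 ft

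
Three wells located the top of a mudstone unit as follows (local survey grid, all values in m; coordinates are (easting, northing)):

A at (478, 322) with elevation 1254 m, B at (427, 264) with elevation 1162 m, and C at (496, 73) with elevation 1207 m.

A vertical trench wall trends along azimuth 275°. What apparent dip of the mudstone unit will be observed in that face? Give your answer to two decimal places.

Let the plane be z = a·E + b·N + c.
B−A: −51a − 58b = −92;  C−A: 18a − 249b = −47.
Solving gives a = 1.46853, b = 0.29491.
Unit vector along 275° is (sin 275°, cos 275°) = (-0.9962, 0.0872).
Slope in that direction = a·(-0.9962) + b·(0.0872) = −1.43724.
Apparent dip = arctan|1.43724| = 55.17° (true dip is 56.3°, so apparent ≤ true as expected).

55.17°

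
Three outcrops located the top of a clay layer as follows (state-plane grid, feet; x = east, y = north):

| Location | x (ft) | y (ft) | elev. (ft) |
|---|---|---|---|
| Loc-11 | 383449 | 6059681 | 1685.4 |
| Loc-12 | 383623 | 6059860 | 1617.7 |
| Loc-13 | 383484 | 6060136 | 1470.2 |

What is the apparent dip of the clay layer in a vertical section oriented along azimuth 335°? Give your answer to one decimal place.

Two edge vectors: Loc-11→Loc-12 = (174, 179, -67.7), Loc-11→Loc-13 = (35, 455, -215.2).
Normal n = (Loc-11→Loc-12) × (Loc-11→Loc-13) = (-7717.3, 35075.3, 72905).
So ∂z/∂x = −n_x/n_z = 0.10585 and ∂z/∂y = −n_y/n_z = −0.48111.
Unit vector along 335° is (sin 335°, cos 335°) = (-0.4226, 0.9063).
Slope in that direction = a·(-0.4226) + b·(0.9063) = −0.48077.
Apparent dip = arctan|0.48077| = 25.7° (true dip is 26.2°, so apparent ≤ true as expected).

25.7°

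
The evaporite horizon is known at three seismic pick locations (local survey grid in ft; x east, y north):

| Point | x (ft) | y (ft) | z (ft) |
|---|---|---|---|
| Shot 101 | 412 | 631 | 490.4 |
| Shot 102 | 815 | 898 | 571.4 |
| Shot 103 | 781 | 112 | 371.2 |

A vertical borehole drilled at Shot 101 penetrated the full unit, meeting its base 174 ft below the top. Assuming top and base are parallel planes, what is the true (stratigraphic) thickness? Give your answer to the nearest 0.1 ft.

168.6 ft

Let the plane be z = a·x + b·y + c.
Shot 102−Shot 101: 403a + 267b = 81;  Shot 103−Shot 101: 369a − 519b = −119.2.
Solving gives a = 0.03319, b = 0.25327.
|∇z| = √(a²+b²) = 0.25544, so dip δ = arctan(0.25544) = 14.33°.
True thickness = vertical thickness × cos δ = 174 × cos 14.33° = 168.6 ft.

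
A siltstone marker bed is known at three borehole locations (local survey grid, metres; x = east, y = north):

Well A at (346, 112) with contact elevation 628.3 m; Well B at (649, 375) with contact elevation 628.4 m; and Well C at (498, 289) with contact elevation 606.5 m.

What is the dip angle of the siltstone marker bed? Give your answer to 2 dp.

32.71°

Let the plane be z = a·x + b·y + c.
Well B−Well A: 303a + 263b = 0.1;  Well C−Well A: 152a + 177b = −21.8.
Solving gives a = 0.42117, b = −0.48485.
Gradient magnitude |∇z| = √(a² + b²) = √(0.17739 + 0.23508) = 0.64223.
True dip = arctan(0.64223) = 32.71°, dipping toward NW (azimuth ≈ 319°).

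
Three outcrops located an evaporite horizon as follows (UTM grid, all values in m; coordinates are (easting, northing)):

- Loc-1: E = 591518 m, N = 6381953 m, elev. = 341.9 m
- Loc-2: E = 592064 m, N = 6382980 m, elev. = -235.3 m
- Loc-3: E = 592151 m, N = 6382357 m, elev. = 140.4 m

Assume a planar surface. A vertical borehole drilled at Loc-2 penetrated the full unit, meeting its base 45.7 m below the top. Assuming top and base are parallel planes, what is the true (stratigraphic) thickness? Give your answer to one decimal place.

39.2 m

Two edge vectors: Loc-1→Loc-2 = (546, 1027, -577.2), Loc-1→Loc-3 = (633, 404, -201.5).
Normal n = (Loc-1→Loc-2) × (Loc-1→Loc-3) = (26248.3, -255348.6, -429507).
So ∂z/∂E = −n_x/n_z = 0.06111 and ∂z/∂N = −n_y/n_z = −0.59452.
|∇z| = √(a²+b²) = 0.59765, so dip δ = arctan(0.59765) = 30.86°.
True thickness = vertical thickness × cos δ = 45.7 × cos 30.86° = 39.2 m.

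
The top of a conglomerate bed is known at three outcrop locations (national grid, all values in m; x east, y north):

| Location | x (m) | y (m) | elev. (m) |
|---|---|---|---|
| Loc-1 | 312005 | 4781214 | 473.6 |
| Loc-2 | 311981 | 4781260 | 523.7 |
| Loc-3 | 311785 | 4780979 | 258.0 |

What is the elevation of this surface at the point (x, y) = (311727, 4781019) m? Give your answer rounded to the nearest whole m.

Let the plane be z = a·x + b·y + c.
Loc-2−Loc-1: −24a + 46b = 50.1;  Loc-3−Loc-1: −220a − 235b = −215.6.
Solving gives a = −0.11776015, b = 1.02769036.
Then c = 473.6 − a·312005 − b·4781214 = −4876392.16.
At (311727, 4781019): z = −36709.0 + 4913407.1 − 4876392.16 = 305.9 m.

306 m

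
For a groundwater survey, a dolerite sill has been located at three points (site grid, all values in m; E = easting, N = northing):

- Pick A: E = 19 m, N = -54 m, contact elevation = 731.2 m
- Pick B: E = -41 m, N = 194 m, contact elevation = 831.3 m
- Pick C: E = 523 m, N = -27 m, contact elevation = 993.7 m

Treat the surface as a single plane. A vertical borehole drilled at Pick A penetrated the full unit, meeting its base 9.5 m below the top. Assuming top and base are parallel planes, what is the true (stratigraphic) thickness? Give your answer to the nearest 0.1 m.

7.7 m

Two edge vectors: Pick A→Pick B = (-60, 248, 100.1), Pick A→Pick C = (504, 27, 262.5).
Normal n = (Pick A→Pick B) × (Pick A→Pick C) = (62397.3, 66200.4, -126612).
So ∂z/∂E = −n_x/n_z = 0.49282 and ∂z/∂N = −n_y/n_z = 0.52286.
|∇z| = √(a²+b²) = 0.71851, so dip δ = arctan(0.71851) = 35.70°.
True thickness = vertical thickness × cos δ = 9.5 × cos 35.70° = 7.7 m.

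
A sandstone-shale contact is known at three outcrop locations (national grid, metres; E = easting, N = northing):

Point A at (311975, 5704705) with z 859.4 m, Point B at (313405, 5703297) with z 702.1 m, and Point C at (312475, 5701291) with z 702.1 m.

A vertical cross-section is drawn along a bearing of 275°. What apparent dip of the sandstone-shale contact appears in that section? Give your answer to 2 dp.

Let the plane be z = a·E + b·N + c.
Point B−Point A: 1430a − 1408b = −157.3;  Point C−Point A: 500a − 3414b = −157.3.
Solving gives a = −0.07552, b = 0.03501.
Unit vector along 275° is (sin 275°, cos 275°) = (-0.9962, 0.0872).
Slope in that direction = a·(-0.9962) + b·(0.0872) = 0.07829.
Apparent dip = arctan|0.07829| = 4.48° (true dip is 4.8°, so apparent ≤ true as expected).

4.48°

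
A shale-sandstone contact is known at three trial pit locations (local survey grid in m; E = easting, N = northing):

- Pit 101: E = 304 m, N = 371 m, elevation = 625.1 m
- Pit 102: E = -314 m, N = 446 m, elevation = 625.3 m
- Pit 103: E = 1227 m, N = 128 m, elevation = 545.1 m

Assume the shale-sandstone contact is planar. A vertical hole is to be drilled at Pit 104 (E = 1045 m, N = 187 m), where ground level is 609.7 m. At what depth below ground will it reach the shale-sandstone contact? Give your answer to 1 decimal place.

42.1 m

Let the plane be z = a·E + b·N + c.
Pit 102−Pit 101: −618a + 75b = 0.2;  Pit 103−Pit 101: 923a − 243b = −80.
Solving gives a = 0.073520, b = 0.608474.
Then c = 625.1 − a·304 − b·371 = 377.01.
At (1045, 187): z_contact = 76.83 + 113.78 + 377.01 = 567.62 m.
Depth below ground = 609.7 − 567.62 = 42.1 m.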